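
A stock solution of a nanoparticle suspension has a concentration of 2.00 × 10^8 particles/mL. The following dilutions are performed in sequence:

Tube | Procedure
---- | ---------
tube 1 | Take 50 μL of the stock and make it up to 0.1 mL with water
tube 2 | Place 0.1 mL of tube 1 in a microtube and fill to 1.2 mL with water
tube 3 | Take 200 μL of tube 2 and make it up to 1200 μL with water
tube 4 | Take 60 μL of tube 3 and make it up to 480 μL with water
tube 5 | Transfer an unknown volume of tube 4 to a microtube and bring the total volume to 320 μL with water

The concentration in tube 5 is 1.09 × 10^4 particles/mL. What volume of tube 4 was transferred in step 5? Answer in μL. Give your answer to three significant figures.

20.1 μL

Step 1: 50 μL brought to 0.1 mL → factor 100/50 = 2
Step 2: 0.1 mL brought to 1.2 mL → factor 1.2/0.1 = 12
Step 3: 200 μL brought to 1200 μL → factor 1200/200 = 6
Step 4: 60 μL brought to 480 μL → factor 480/60 = 8
Step 5: v brought to 320 μL → factor = 320 μL/v
Product of known-step factors = 1152
Overall factor = 2.00 × 10^8 particles/mL / (1.09 × 10^4 particles/mL) = 18349
Step-5 factor = 18349 / 1152 = 15.928
v = 320 μL / 15.928 = 20.1 μL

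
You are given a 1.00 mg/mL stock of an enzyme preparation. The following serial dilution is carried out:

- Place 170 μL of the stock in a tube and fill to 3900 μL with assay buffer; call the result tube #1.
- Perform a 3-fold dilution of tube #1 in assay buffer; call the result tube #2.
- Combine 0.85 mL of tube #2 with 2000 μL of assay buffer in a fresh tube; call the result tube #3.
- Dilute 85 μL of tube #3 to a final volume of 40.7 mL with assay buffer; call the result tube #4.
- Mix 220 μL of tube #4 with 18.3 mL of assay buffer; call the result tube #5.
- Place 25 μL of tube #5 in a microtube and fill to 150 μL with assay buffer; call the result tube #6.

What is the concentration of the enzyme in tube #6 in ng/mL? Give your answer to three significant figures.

0.0179 ng/mL

Step 1: 170 μL brought to 3900 μL → factor 3900/170 = 22.941
Step 2: 3-fold → factor 3
Step 3: 0.85 mL + 2000 μL = 2.85 mL total → factor 2.85/0.85 = 3.3529
Step 4: 85 μL brought to 40.7 mL → factor 40700/85 = 478.82
Step 5: 220 μL + 18.3 mL = 18520 μL total → factor 18520/220 = 84.182
Step 6: 25 μL brought to 150 μL → factor 150/25 = 6
Overall dilution factor = 22.941 × 3 × 3.3529 × 478.82 × 84.182 × 6 = 5.5809 × 10^7
Final = 1.00 mg/mL / 5.5809 × 10^7 = 1.792 × 10^-8 mg/mL = 0.0179 ng/mL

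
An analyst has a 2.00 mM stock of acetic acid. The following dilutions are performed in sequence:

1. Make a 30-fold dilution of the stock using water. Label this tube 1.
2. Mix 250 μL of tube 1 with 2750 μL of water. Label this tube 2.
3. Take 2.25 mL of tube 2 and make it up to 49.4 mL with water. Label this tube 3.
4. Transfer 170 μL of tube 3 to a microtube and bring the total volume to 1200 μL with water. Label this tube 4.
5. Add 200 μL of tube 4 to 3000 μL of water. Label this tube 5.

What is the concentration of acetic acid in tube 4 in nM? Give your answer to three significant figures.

35.8 nM

Step 1: 30-fold → factor 30
Step 2: 250 μL + 2750 μL = 3000 μL total → factor 3000/250 = 12
Step 3: 2.25 mL brought to 49.4 mL → factor 49.4/2.25 = 21.956
Step 4: 170 μL brought to 1200 μL → factor 1200/170 = 7.0588
Dilution factor through tube 4 = 30 × 12 × 21.956 × 7.0588 = 55793
[tube 4] = 2.00 mM / 55793 = 3.585 × 10^-5 mM = 35.8 nM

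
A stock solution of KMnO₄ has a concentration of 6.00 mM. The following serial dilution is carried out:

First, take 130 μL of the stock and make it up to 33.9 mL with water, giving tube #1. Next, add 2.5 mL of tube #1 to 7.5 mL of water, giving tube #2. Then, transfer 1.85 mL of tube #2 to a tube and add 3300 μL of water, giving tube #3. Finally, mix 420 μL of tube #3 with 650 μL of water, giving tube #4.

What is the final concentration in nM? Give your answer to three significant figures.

Step 1: 130 μL brought to 33.9 mL → factor 33900/130 = 260.77
Step 2: 2.5 mL + 7.5 mL = 10 mL total → factor 10/2.5 = 4
Step 3: 1.85 mL + 3300 μL = 5.15 mL total → factor 5.15/1.85 = 2.7838
Step 4: 420 μL + 650 μL = 1070 μL total → factor 1070/420 = 2.5476
Overall dilution factor = 260.77 × 4 × 2.7838 × 2.5476 = 7397.5
Final = 6.00 mM / 7397.5 = 0.0008111 mM = 811 nM

811 nM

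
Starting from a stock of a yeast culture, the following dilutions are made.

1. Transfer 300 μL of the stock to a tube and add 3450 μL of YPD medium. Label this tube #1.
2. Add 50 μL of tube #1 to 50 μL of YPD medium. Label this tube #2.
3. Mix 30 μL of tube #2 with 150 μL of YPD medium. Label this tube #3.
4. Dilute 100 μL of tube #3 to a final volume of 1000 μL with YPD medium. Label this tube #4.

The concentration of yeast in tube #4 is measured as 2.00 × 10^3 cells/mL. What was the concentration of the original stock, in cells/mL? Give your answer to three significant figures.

3.00 × 10^6 cells/mL

Step 1: 300 μL + 3450 μL = 3750 μL total → factor 3750/300 = 12.5
Step 2: 50 μL + 50 μL = 100 μL total → factor 100/50 = 2
Step 3: 30 μL + 150 μL = 180 μL total → factor 180/30 = 6
Step 4: 100 μL brought to 1000 μL → factor 1000/100 = 10
Overall dilution factor = 12.5 × 2 × 6 × 10 = 1500
Stock = 2.00 × 10^3 cells/mL × 1500 = 3.00 × 10^6 cells/mL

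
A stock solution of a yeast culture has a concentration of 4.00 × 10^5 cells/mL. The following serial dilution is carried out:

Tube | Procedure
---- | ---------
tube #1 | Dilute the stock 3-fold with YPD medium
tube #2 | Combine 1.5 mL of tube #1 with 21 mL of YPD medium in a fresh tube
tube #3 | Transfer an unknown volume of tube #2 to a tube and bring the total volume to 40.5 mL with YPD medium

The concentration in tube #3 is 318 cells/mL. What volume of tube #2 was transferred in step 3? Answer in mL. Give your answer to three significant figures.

1.45 mL

Step 1: 3-fold → factor 3
Step 2: 1.5 mL + 21 mL = 22.5 mL total → factor 22.5/1.5 = 15
Step 3: v brought to 40.5 mL → factor = 40.5 mL/v
Product of known-step factors = 45
Overall factor = 4.00 × 10^5 cells/mL / (318 cells/mL) = 1257.9
Step-3 factor = 1257.9 / 45 = 27.952
v = 40.5 mL / 27.952 = 1.45 mL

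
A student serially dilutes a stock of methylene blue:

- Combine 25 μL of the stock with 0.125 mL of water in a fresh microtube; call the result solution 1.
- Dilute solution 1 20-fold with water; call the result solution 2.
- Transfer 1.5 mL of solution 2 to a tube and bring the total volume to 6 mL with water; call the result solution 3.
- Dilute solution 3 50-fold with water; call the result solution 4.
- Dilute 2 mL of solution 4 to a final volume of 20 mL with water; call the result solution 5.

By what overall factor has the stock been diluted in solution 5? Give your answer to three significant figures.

2.40 × 10^5

Step 1: 25 μL + 0.125 mL = 150 μL total → factor 150/25 = 6
Step 2: 20-fold → factor 20
Step 3: 1.5 mL brought to 6 mL → factor 6/1.5 = 4
Step 4: 50-fold → factor 50
Step 5: 2 mL brought to 20 mL → factor 20/2 = 10
Overall dilution factor = 6 × 20 × 4 × 50 × 10 = 2.4 × 10^5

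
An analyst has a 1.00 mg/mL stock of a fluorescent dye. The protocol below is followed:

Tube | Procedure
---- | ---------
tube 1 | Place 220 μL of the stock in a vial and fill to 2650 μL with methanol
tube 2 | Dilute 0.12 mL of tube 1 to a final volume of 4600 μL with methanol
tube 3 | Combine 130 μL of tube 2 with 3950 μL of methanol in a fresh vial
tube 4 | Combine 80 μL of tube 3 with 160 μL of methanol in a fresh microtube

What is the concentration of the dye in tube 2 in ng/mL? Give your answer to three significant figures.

Step 1: 220 μL brought to 2650 μL → factor 2650/220 = 12.045
Step 2: 0.12 mL brought to 4600 μL → factor 4.6/0.12 = 38.333
Dilution factor through tube 2 = 12.045 × 38.333 = 461.74
[tube 2] = 1.00 mg/mL / 461.74 = 0.002166 mg/mL = 2.17 × 10^3 ng/mL

2.17 × 10^3 ng/mL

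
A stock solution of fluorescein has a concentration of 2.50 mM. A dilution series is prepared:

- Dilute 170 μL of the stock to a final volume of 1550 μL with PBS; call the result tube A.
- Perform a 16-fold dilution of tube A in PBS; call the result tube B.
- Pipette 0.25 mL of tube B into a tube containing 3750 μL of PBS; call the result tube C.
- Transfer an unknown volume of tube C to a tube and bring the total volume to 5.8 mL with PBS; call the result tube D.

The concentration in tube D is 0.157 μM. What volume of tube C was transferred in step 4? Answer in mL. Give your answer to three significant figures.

Step 1: 170 μL brought to 1550 μL → factor 1550/170 = 9.1176
Step 2: 16-fold → factor 16
Step 3: 0.25 mL + 3750 μL = 4 mL total → factor 4/0.25 = 16
Step 4: v brought to 5.8 mL → factor = 5.8 mL/v
Product of known-step factors = 2334.1
Overall factor = 2.50 mM / (0.157 μM) = 15924
Step-4 factor = 15924 / 2334.1 = 6.8221
v = 5.8 mL / 6.8221 = 0.850 mL

0.850 mL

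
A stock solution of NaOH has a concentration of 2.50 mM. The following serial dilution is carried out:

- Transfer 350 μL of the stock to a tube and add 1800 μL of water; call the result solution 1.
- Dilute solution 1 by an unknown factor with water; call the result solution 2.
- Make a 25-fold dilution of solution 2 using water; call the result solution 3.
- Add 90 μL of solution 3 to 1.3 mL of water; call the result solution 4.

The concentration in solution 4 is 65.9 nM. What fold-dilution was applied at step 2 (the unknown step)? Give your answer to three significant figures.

Step 1: 350 μL + 1800 μL = 2150 μL total → factor 2150/350 = 6.1429
Step 2: unknown factor x
Step 3: 25-fold → factor 25
Step 4: 90 μL + 1.3 mL = 1390 μL total → factor 1390/90 = 15.444
Product of known-step factors = 2371.8
Overall factor = 2.50 mM / (65.9 nM) = 37936
x = 37936 / 2371.8 = 16.0

16.0-fold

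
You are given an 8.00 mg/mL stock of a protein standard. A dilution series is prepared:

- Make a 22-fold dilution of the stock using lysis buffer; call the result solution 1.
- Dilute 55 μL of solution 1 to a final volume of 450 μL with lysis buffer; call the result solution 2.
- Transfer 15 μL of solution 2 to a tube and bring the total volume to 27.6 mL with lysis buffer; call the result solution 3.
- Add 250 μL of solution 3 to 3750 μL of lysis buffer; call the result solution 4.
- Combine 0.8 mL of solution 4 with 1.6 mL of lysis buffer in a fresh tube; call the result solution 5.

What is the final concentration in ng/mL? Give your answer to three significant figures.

0.503 ng/mL

Step 1: 22-fold → factor 22
Step 2: 55 μL brought to 450 μL → factor 450/55 = 8.1818
Step 3: 15 μL brought to 27.6 mL → factor 27600/15 = 1840
Step 4: 250 μL + 3750 μL = 4000 μL total → factor 4000/250 = 16
Step 5: 0.8 mL + 1.6 mL = 2.4 mL total → factor 2.4/0.8 = 3
Overall dilution factor = 22 × 8.1818 × 1840 × 16 × 3 = 1.5898 × 10^7
Final = 8.00 mg/mL / 1.5898 × 10^7 = 5.032 × 10^-7 mg/mL = 0.503 ng/mL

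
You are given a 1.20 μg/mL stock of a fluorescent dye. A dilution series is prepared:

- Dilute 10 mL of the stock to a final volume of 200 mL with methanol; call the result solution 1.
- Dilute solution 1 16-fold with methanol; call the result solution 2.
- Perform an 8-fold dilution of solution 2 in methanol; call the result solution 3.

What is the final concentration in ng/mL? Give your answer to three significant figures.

0.469 ng/mL

Step 1: 10 mL brought to 200 mL → factor 200/10 = 20
Step 2: 16-fold → factor 16
Step 3: 8-fold → factor 8
Overall dilution factor = 20 × 16 × 8 = 2560
Final = 1.20 μg/mL / 2560 = 0.0004687 μg/mL = 0.469 ng/mL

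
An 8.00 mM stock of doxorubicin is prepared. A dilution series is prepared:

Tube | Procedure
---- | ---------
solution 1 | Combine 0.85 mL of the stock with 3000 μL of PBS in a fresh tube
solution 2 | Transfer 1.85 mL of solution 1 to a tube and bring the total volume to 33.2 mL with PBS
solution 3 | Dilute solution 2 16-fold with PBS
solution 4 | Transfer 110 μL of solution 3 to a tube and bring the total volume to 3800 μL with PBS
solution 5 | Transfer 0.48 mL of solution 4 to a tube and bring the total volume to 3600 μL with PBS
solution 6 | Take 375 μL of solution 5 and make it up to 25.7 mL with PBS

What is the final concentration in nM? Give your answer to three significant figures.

0.346 nM

Step 1: 0.85 mL + 3000 μL = 3.85 mL total → factor 3.85/0.85 = 4.5294
Step 2: 1.85 mL brought to 33.2 mL → factor 33.2/1.85 = 17.946
Step 3: 16-fold → factor 16
Step 4: 110 μL brought to 3800 μL → factor 3800/110 = 34.545
Step 5: 0.48 mL brought to 3600 μL → factor 3.6/0.48 = 7.5
Step 6: 375 μL brought to 25.7 mL → factor 25700/375 = 68.533
Overall dilution factor = 4.5294 × 17.946 × 16 × 34.545 × 7.5 × 68.533 = 2.3093 × 10^7
Final = 8.00 mM / 2.3093 × 10^7 = 3.464 × 10^-7 mM = 0.346 nM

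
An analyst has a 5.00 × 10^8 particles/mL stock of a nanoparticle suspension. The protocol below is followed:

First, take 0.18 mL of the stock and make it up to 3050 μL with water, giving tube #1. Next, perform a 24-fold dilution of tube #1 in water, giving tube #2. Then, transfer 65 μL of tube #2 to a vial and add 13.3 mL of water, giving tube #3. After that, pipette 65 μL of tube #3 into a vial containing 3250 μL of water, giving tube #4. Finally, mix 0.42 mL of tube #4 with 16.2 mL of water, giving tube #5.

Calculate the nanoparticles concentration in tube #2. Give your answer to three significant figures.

Step 1: 0.18 mL brought to 3050 μL → factor 3.05/0.18 = 16.944
Step 2: 24-fold → factor 24
Dilution factor through tube #2 = 16.944 × 24 = 406.67
[tube #2] = 5.00 × 10^8 particles/mL / 406.67 = 1.23 × 10^6 particles/mL

1.23 × 10^6 particles/mL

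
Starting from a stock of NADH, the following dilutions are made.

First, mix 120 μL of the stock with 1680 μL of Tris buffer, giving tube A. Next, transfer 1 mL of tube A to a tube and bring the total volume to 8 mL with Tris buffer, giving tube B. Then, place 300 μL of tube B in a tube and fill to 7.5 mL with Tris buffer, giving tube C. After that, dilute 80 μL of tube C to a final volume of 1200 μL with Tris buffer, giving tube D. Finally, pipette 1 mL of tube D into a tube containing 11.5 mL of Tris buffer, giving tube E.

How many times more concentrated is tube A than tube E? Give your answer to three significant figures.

Step 1: 120 μL + 1680 μL = 1800 μL total → factor 1800/120 = 15
Step 2: 1 mL brought to 8 mL → factor 8/1 = 8
Step 3: 300 μL brought to 7.5 mL → factor 7500/300 = 25
Step 4: 80 μL brought to 1200 μL → factor 1200/80 = 15
Step 5: 1 mL + 11.5 mL = 12.5 mL total → factor 12.5/1 = 12.5
Dilution factor to tube A = 15; to tube E = 5.625 × 10^5
[tube A]/[tube E] = (factor to tube E)/(factor to tube A) = 5.625 × 10^5/15 = 3.75 × 10^4

3.75 × 10^4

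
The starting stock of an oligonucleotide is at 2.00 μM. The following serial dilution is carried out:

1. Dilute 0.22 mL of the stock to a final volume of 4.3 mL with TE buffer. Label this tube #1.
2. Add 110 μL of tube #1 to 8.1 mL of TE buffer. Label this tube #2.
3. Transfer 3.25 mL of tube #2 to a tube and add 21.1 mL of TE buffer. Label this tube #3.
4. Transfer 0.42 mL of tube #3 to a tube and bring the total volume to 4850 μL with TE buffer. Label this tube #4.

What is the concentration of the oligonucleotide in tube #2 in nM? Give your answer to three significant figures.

Step 1: 0.22 mL brought to 4.3 mL → factor 4.3/0.22 = 19.545
Step 2: 110 μL + 8.1 mL = 8210 μL total → factor 8210/110 = 74.636
Dilution factor through tube #2 = 19.545 × 74.636 = 1458.8
[tube #2] = 2.00 μM / 1458.8 = 0.001371 μM = 1.37 nM

1.37 nM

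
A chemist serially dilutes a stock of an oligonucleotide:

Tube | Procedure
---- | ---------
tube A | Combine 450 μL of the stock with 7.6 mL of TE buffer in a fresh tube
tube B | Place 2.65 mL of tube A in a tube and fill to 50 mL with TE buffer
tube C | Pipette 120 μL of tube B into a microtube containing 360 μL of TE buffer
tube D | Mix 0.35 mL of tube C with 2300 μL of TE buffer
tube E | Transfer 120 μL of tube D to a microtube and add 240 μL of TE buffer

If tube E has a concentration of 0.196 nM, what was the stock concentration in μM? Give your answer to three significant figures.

Step 1: 450 μL + 7.6 mL = 8050 μL total → factor 8050/450 = 17.889
Step 2: 2.65 mL brought to 50 mL → factor 50/2.65 = 18.868
Step 3: 120 μL + 360 μL = 480 μL total → factor 480/120 = 4
Step 4: 0.35 mL + 2300 μL = 2.65 mL total → factor 2.65/0.35 = 7.5714
Step 5: 120 μL + 240 μL = 360 μL total → factor 360/120 = 3
Overall dilution factor = 17.889 × 18.868 × 4 × 7.5714 × 3 = 30667
Stock = 0.196 nM × 30667 = 6011 nM = 6.01 μM

6.01 μM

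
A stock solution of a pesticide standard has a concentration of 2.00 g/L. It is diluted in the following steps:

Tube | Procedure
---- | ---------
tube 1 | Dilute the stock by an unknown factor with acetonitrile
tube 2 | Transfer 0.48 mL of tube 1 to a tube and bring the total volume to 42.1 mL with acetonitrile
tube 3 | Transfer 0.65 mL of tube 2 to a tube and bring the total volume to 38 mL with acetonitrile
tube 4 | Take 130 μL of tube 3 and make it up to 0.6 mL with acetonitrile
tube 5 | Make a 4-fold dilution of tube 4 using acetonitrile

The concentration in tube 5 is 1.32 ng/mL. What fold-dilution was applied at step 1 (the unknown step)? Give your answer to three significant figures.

16.0-fold

Step 1: unknown factor x
Step 2: 0.48 mL brought to 42.1 mL → factor 42.1/0.48 = 87.708
Step 3: 0.65 mL brought to 38 mL → factor 38/0.65 = 58.462
Step 4: 130 μL brought to 0.6 mL → factor 600/130 = 4.6154
Step 5: 4-fold → factor 4
Product of known-step factors = 94663
Overall factor = 2.00 g/L / (1.32 ng/mL) = 1.5152 × 10^6
x = 1.5152 × 10^6 / 94663 = 16.0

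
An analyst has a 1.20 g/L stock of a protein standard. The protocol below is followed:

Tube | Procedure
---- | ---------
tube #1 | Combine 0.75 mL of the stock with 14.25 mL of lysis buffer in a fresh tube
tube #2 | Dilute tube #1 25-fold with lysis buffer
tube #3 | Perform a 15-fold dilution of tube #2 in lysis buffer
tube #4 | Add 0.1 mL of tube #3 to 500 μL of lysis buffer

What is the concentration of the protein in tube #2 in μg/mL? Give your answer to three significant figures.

2.40 μg/mL

Step 1: 0.75 mL + 14.25 mL = 15 mL total → factor 15/0.75 = 20
Step 2: 25-fold → factor 25
Dilution factor through tube #2 = 20 × 25 = 500
[tube #2] = 1.20 g/L / 500 = 0.002400 g/L = 2.40 μg/mL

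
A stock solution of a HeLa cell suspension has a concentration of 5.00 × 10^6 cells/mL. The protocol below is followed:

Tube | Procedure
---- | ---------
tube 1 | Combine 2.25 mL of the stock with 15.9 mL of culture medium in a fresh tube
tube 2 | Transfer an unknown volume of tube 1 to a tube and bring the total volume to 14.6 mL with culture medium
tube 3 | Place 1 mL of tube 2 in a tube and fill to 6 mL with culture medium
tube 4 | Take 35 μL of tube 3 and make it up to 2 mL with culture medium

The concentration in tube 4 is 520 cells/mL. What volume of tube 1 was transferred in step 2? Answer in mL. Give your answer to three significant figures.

4.20 mL

Step 1: 2.25 mL + 15.9 mL = 18.15 mL total → factor 18.15/2.25 = 8.0667
Step 2: v brought to 14.6 mL → factor = 14.6 mL/v
Step 3: 1 mL brought to 6 mL → factor 6/1 = 6
Step 4: 35 μL brought to 2 mL → factor 2000/35 = 57.143
Product of known-step factors = 2765.7
Overall factor = 5.00 × 10^6 cells/mL / (520 cells/mL) = 9615.4
Step-2 factor = 9615.4 / 2765.7 = 3.4766
v = 14.6 mL / 3.4766 = 4.20 mL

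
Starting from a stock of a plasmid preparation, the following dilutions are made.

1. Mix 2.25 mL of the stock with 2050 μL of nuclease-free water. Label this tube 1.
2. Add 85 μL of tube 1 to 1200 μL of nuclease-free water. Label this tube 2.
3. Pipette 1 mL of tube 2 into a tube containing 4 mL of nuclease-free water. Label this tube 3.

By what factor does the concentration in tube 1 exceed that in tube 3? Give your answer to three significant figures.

Step 1: 2.25 mL + 2050 μL = 4.3 mL total → factor 4.3/2.25 = 1.9111
Step 2: 85 μL + 1200 μL = 1285 μL total → factor 1285/85 = 15.118
Step 3: 1 mL + 4 mL = 5 mL total → factor 5/1 = 5
Dilution factor to tube 1 = 1.9111; to tube 3 = 144.46
[tube 1]/[tube 3] = (factor to tube 3)/(factor to tube 1) = 144.46/1.9111 = 75.6

75.6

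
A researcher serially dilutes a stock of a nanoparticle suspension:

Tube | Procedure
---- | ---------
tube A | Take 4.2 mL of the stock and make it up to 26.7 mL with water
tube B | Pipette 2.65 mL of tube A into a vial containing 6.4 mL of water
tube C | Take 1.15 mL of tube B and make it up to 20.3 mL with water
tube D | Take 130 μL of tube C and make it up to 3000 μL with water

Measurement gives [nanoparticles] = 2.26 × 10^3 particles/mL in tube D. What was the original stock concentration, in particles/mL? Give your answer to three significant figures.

Step 1: 4.2 mL brought to 26.7 mL → factor 26.7/4.2 = 6.3571
Step 2: 2.65 mL + 6.4 mL = 9.05 mL total → factor 9.05/2.65 = 3.4151
Step 3: 1.15 mL brought to 20.3 mL → factor 20.3/1.15 = 17.652
Step 4: 130 μL brought to 3000 μL → factor 3000/130 = 23.077
Overall dilution factor = 6.3571 × 3.4151 × 17.652 × 23.077 = 8843.8
Stock = 2.26 × 10^3 particles/mL × 8843.8 = 2.00 × 10^7 particles/mL

2.00 × 10^7 particles/mL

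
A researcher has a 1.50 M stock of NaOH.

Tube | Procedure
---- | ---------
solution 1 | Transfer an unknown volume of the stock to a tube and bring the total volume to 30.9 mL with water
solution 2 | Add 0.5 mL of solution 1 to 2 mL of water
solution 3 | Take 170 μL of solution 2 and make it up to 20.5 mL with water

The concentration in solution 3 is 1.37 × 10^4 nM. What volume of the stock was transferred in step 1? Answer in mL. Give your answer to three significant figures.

0.170 mL

Step 1: v brought to 30.9 mL → factor = 30.9 mL/v
Step 2: 0.5 mL + 2 mL = 2.5 mL total → factor 2.5/0.5 = 5
Step 3: 170 μL brought to 20.5 mL → factor 20500/170 = 120.59
Product of known-step factors = 602.94
Overall factor = 1.50 M / (1.37 × 10^4 nM) = 1.0949 × 10^5
Step-1 factor = 1.0949 × 10^5 / 602.94 = 181.59
v = 30.9 mL / 181.59 = 0.170 mL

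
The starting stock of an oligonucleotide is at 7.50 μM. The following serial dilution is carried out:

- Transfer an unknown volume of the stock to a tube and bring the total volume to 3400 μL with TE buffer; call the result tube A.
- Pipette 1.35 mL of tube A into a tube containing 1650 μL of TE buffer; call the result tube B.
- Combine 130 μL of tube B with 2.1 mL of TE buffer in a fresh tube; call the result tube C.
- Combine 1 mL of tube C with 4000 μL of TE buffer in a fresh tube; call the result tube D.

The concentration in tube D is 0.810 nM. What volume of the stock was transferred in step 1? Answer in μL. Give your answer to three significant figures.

70.0 μL

Step 1: v brought to 3400 μL → factor = 3400 μL/v
Step 2: 1.35 mL + 1650 μL = 3 mL total → factor 3/1.35 = 2.2222
Step 3: 130 μL + 2.1 mL = 2230 μL total → factor 2230/130 = 17.154
Step 4: 1 mL + 4000 μL = 5 mL total → factor 5/1 = 5
Product of known-step factors = 190.6
Overall factor = 7.50 μM / (0.810 nM) = 9259.3
Step-1 factor = 9259.3 / 190.6 = 48.58
v = 3400 μL / 48.58 = 70.0 μL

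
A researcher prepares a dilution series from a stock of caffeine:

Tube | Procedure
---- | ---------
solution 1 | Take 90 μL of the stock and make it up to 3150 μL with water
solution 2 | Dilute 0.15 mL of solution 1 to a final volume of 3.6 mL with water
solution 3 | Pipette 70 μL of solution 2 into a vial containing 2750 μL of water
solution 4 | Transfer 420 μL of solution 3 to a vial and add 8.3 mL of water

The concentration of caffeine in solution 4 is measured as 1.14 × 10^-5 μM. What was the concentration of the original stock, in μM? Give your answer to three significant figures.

8.01 μM

Step 1: 90 μL brought to 3150 μL → factor 3150/90 = 35
Step 2: 0.15 mL brought to 3.6 mL → factor 3.6/0.15 = 24
Step 3: 70 μL + 2750 μL = 2820 μL total → factor 2820/70 = 40.286
Step 4: 420 μL + 8.3 mL = 8720 μL total → factor 8720/420 = 20.762
Overall dilution factor = 35 × 24 × 40.286 × 20.762 = 7.0258 × 10^5
Stock = 1.14 × 10^-5 μM × 7.0258 × 10^5 = 8.01 μM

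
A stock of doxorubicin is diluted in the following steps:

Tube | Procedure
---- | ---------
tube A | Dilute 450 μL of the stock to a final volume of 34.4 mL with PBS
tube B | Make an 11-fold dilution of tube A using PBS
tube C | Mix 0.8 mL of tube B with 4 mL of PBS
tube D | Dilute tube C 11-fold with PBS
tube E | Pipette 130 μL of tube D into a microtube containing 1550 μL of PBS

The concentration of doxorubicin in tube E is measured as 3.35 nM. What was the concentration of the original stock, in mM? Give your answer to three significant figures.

2.40 mM

Step 1: 450 μL brought to 34.4 mL → factor 34400/450 = 76.444
Step 2: 11-fold → factor 11
Step 3: 0.8 mL + 4 mL = 4.8 mL total → factor 4.8/0.8 = 6
Step 4: 11-fold → factor 11
Step 5: 130 μL + 1550 μL = 1680 μL total → factor 1680/130 = 12.923
Overall dilution factor = 76.444 × 11 × 6 × 11 × 12.923 = 7.1721 × 10^5
Stock = 3.35 nM × 7.1721 × 10^5 = 2.403 × 10^6 nM = 2.40 mM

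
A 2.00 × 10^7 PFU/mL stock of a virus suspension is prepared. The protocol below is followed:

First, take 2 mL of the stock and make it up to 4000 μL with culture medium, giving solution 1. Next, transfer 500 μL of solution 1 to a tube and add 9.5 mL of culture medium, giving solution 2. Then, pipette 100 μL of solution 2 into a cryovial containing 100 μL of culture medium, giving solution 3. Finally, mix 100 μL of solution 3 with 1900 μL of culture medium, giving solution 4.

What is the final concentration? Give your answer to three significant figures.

Step 1: 2 mL brought to 4000 μL → factor 4/2 = 2
Step 2: 500 μL + 9.5 mL = 10000 μL total → factor 10000/500 = 20
Step 3: 100 μL + 100 μL = 200 μL total → factor 200/100 = 2
Step 4: 100 μL + 1900 μL = 2000 μL total → factor 2000/100 = 20
Overall dilution factor = 2 × 20 × 2 × 20 = 1600
Final = 2.00 × 10^7 PFU/mL / 1600 = 1.25 × 10^4 PFU/mL

1.25 × 10^4 PFU/mL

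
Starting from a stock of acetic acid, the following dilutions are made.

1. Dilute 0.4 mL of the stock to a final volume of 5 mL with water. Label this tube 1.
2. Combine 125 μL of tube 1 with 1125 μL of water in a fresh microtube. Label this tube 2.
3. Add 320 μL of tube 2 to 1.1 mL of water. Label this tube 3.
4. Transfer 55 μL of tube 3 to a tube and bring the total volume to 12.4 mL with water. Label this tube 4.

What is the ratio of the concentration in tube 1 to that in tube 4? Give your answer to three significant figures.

1.00 × 10^4

Step 1: 0.4 mL brought to 5 mL → factor 5/0.4 = 12.5
Step 2: 125 μL + 1125 μL = 1250 μL total → factor 1250/125 = 10
Step 3: 320 μL + 1.1 mL = 1420 μL total → factor 1420/320 = 4.4375
Step 4: 55 μL brought to 12.4 mL → factor 12400/55 = 225.45
Dilution factor to tube 1 = 12.5; to tube 4 = 1.2506 × 10^5
[tube 1]/[tube 4] = (factor to tube 4)/(factor to tube 1) = 1.2506 × 10^5/12.5 = 1.00 × 10^4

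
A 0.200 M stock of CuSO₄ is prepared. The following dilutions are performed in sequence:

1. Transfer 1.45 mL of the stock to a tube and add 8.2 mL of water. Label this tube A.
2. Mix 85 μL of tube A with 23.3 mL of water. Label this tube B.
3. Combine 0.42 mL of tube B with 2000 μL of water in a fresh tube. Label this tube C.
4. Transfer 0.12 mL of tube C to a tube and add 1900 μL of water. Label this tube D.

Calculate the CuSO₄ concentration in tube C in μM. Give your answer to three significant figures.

19.0 μM

Step 1: 1.45 mL + 8.2 mL = 9.65 mL total → factor 9.65/1.45 = 6.6552
Step 2: 85 μL + 23.3 mL = 23385 μL total → factor 23385/85 = 275.12
Step 3: 0.42 mL + 2000 μL = 2.42 mL total → factor 2.42/0.42 = 5.7619
Dilution factor through tube C = 6.6552 × 275.12 × 5.7619 = 10550
[tube C] = 0.200 M / 10550 = 1.896 × 10^-5 M = 19.0 μM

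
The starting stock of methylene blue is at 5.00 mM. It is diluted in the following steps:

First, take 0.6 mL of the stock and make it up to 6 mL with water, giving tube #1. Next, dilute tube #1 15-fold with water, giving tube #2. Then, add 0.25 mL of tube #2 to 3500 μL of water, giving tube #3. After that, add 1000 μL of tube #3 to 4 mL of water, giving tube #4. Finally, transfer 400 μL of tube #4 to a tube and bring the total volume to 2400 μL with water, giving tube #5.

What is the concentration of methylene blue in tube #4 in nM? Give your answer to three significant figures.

Step 1: 0.6 mL brought to 6 mL → factor 6/0.6 = 10
Step 2: 15-fold → factor 15
Step 3: 0.25 mL + 3500 μL = 3.75 mL total → factor 3.75/0.25 = 15
Step 4: 1000 μL + 4 mL = 5000 μL total → factor 5000/1000 = 5
Dilution factor through tube #4 = 10 × 15 × 15 × 5 = 11250
[tube #4] = 5.00 mM / 11250 = 0.0004444 mM = 444 nM

444 nM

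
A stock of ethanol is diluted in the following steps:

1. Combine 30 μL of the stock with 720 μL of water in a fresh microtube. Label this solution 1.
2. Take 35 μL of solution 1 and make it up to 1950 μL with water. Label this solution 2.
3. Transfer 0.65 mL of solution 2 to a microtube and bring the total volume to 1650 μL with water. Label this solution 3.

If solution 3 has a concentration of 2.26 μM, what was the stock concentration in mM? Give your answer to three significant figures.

Step 1: 30 μL + 720 μL = 750 μL total → factor 750/30 = 25
Step 2: 35 μL brought to 1950 μL → factor 1950/35 = 55.714
Step 3: 0.65 mL brought to 1650 μL → factor 1.65/0.65 = 2.5385
Overall dilution factor = 25 × 55.714 × 2.5385 = 3535.7
Stock = 2.26 μM × 3535.7 = 7991 μM = 7.99 mM

7.99 mM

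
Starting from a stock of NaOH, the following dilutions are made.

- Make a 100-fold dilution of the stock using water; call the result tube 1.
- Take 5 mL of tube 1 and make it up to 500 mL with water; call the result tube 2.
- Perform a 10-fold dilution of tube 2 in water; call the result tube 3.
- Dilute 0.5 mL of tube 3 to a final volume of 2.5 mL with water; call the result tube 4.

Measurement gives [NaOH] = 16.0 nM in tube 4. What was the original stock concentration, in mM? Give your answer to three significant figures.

8.00 mM

Step 1: 100-fold → factor 100
Step 2: 5 mL brought to 500 mL → factor 500/5 = 100
Step 3: 10-fold → factor 10
Step 4: 0.5 mL brought to 2.5 mL → factor 2.5/0.5 = 5
Overall dilution factor = 100 × 100 × 10 × 5 = 5 × 10^5
Stock = 16.0 nM × 5 × 10^5 = 8.000 × 10^6 nM = 8.00 mM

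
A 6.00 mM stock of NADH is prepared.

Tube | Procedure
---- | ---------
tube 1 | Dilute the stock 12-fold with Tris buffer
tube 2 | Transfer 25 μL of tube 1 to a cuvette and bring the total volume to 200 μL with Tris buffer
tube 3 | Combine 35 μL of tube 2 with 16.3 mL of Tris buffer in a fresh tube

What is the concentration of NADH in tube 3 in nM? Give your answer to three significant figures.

Step 1: 12-fold → factor 12
Step 2: 25 μL brought to 200 μL → factor 200/25 = 8
Step 3: 35 μL + 16.3 mL = 16335 μL total → factor 16335/35 = 466.71
Overall dilution factor = 12 × 8 × 466.71 = 44805
Final = 6.00 mM / 44805 = 0.0001339 mM = 134 nM

134 nM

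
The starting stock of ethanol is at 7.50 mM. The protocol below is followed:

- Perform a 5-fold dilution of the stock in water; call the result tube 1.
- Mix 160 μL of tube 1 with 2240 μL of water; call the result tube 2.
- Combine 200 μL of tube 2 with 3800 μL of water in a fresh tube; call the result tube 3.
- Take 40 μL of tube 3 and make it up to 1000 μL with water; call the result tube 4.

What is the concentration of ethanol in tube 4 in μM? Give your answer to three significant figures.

0.200 μM

Step 1: 5-fold → factor 5
Step 2: 160 μL + 2240 μL = 2400 μL total → factor 2400/160 = 15
Step 3: 200 μL + 3800 μL = 4000 μL total → factor 4000/200 = 20
Step 4: 40 μL brought to 1000 μL → factor 1000/40 = 25
Overall dilution factor = 5 × 15 × 20 × 25 = 37500
Final = 7.50 mM / 37500 = 0.0002000 mM = 0.200 μM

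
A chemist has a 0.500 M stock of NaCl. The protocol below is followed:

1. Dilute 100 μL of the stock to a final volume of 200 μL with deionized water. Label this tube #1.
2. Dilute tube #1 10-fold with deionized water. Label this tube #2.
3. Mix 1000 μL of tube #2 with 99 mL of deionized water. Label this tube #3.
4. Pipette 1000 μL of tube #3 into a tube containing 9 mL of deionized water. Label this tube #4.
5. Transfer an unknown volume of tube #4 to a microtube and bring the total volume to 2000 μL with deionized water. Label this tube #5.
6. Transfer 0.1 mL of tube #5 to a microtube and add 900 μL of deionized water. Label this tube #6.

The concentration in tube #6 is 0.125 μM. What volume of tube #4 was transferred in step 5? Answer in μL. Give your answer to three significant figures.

100 μL

Step 1: 100 μL brought to 200 μL → factor 200/100 = 2
Step 2: 10-fold → factor 10
Step 3: 1000 μL + 99 mL = 1 × 10^5 μL total → factor 1 × 10^5/1000 = 100
Step 4: 1000 μL + 9 mL = 10000 μL total → factor 10000/1000 = 10
Step 5: v brought to 2000 μL → factor = 2000 μL/v
Step 6: 0.1 mL + 900 μL = 1 mL total → factor 1/0.1 = 10
Product of known-step factors = 2 × 10^5
Overall factor = 0.500 M / (0.125 μM) = 4 × 10^6
Step-5 factor = 4 × 10^6 / 2 × 10^5 = 20
v = 2000 μL / 20 = 100 μL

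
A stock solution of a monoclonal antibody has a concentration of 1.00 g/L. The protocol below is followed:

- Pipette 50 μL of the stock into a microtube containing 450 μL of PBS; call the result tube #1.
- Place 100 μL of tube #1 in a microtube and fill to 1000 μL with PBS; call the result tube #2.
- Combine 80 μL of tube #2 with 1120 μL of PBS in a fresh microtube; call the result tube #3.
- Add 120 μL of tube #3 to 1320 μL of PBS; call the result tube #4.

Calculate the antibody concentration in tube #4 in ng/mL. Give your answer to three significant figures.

Step 1: 50 μL + 450 μL = 500 μL total → factor 500/50 = 10
Step 2: 100 μL brought to 1000 μL → factor 1000/100 = 10
Step 3: 80 μL + 1120 μL = 1200 μL total → factor 1200/80 = 15
Step 4: 120 μL + 1320 μL = 1440 μL total → factor 1440/120 = 12
Dilution factor through tube #4 = 10 × 10 × 15 × 12 = 18000
[tube #4] = 1.00 g/L / 18000 = 5.556 × 10^-5 g/L = 55.6 ng/mL

55.6 ng/mL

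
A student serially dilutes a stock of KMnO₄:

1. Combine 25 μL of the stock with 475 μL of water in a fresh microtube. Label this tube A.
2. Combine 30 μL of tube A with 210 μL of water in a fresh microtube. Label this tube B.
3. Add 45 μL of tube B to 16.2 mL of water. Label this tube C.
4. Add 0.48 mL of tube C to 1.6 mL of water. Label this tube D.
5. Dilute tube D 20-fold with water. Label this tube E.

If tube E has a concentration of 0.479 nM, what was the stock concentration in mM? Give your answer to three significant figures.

2.40 mM

Step 1: 25 μL + 475 μL = 500 μL total → factor 500/25 = 20
Step 2: 30 μL + 210 μL = 240 μL total → factor 240/30 = 8
Step 3: 45 μL + 16.2 mL = 16245 μL total → factor 16245/45 = 361
Step 4: 0.48 mL + 1.6 mL = 2.08 mL total → factor 2.08/0.48 = 4.3333
Step 5: 20-fold → factor 20
Overall dilution factor = 20 × 8 × 361 × 4.3333 × 20 = 5.0059 × 10^6
Stock = 0.479 nM × 5.0059 × 10^6 = 2.398 × 10^6 nM = 2.40 mM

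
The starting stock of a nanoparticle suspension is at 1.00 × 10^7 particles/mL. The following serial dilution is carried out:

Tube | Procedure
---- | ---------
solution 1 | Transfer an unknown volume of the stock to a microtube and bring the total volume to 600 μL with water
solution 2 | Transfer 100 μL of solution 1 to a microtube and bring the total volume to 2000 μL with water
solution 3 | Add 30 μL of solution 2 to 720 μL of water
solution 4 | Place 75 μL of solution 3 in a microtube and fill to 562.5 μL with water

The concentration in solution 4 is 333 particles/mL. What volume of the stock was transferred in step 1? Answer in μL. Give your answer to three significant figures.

74.9 μL

Step 1: v brought to 600 μL → factor = 600 μL/v
Step 2: 100 μL brought to 2000 μL → factor 2000/100 = 20
Step 3: 30 μL + 720 μL = 750 μL total → factor 750/30 = 25
Step 4: 75 μL brought to 562.5 μL → factor 562.5/75 = 7.5
Product of known-step factors = 3750
Overall factor = 1.00 × 10^7 particles/mL / (333 particles/mL) = 30030
Step-1 factor = 30030 / 3750 = 8.008
v = 600 μL / 8.008 = 74.9 μL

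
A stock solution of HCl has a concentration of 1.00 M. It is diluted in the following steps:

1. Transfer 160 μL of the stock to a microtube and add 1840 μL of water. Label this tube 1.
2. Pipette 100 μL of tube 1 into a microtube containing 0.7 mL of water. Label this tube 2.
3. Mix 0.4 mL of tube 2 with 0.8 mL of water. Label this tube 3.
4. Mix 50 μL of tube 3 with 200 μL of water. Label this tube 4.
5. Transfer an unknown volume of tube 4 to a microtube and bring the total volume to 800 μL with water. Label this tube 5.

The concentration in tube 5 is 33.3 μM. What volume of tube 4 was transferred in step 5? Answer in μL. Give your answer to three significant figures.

Step 1: 160 μL + 1840 μL = 2000 μL total → factor 2000/160 = 12.5
Step 2: 100 μL + 0.7 mL = 800 μL total → factor 800/100 = 8
Step 3: 0.4 mL + 0.8 mL = 1.2 mL total → factor 1.2/0.4 = 3
Step 4: 50 μL + 200 μL = 250 μL total → factor 250/50 = 5
Step 5: v brought to 800 μL → factor = 800 μL/v
Product of known-step factors = 1500
Overall factor = 1.00 M / (33.3 μM) = 30030
Step-5 factor = 30030 / 1500 = 20.02
v = 800 μL / 20.02 = 40.0 μL

40.0 μL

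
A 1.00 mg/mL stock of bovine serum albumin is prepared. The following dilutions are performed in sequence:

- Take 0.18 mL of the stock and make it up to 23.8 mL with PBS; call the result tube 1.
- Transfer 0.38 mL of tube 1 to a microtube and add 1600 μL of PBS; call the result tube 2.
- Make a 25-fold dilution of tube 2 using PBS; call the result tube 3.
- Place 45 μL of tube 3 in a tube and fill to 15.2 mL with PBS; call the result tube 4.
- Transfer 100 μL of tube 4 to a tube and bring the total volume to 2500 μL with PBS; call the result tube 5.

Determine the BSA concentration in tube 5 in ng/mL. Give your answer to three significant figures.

Step 1: 0.18 mL brought to 23.8 mL → factor 23.8/0.18 = 132.22
Step 2: 0.38 mL + 1600 μL = 1.98 mL total → factor 1.98/0.38 = 5.2105
Step 3: 25-fold → factor 25
Step 4: 45 μL brought to 15.2 mL → factor 15200/45 = 337.78
Step 5: 100 μL brought to 2500 μL → factor 2500/100 = 25
Overall dilution factor = 132.22 × 5.2105 × 25 × 337.78 × 25 = 1.4544 × 10^8
Final = 1.00 mg/mL / 1.4544 × 10^8 = 6.875 × 10^-9 mg/mL = 0.00688 ng/mL

0.00688 ng/mL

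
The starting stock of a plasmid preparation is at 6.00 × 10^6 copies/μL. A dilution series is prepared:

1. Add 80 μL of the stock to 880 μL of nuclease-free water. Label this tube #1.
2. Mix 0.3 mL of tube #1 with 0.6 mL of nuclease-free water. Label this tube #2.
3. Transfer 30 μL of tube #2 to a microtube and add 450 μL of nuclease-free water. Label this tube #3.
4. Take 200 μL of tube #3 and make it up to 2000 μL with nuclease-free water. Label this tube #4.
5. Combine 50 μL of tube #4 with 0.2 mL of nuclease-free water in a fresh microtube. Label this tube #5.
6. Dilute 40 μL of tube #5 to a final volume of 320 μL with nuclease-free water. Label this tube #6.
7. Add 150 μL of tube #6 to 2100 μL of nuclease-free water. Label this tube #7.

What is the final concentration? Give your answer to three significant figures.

Step 1: 80 μL + 880 μL = 960 μL total → factor 960/80 = 12
Step 2: 0.3 mL + 0.6 mL = 0.9 mL total → factor 0.9/0.3 = 3
Step 3: 30 μL + 450 μL = 480 μL total → factor 480/30 = 16
Step 4: 200 μL brought to 2000 μL → factor 2000/200 = 10
Step 5: 50 μL + 0.2 mL = 250 μL total → factor 250/50 = 5
Step 6: 40 μL brought to 320 μL → factor 320/40 = 8
Step 7: 150 μL + 2100 μL = 2250 μL total → factor 2250/150 = 15
Overall dilution factor = 12 × 3 × 16 × 10 × 5 × 8 × 15 = 3.456 × 10^6
Final = 6.00 × 10^6 copies/μL / 3.456 × 10^6 = 1.74 copies/μL

1.74 copies/μL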